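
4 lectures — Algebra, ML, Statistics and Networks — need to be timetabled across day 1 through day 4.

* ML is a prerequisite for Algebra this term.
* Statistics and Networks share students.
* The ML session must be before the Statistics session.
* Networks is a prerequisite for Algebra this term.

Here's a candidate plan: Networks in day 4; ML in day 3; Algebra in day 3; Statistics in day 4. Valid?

Invalid. Networks is a prerequisite for Algebra this term.

ML is a prerequisite for Algebra this term — violated.
Networks is a prerequisite for Algebra this term — violated.
Statistics and Networks share students — violated.
The ML session must be before the Statistics session — holds.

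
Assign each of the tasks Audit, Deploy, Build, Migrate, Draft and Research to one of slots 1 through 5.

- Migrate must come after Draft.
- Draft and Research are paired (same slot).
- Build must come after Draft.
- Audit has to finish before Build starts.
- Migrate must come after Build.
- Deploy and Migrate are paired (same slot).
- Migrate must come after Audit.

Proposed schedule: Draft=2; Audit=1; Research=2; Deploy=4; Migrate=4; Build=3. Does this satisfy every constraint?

Migrate must come after Build — holds.
Build must come after Draft — holds.
Migrate must come after Draft — holds.
Migrate must come after Audit — holds.
Draft and Research are paired (same slot) — holds.
Audit has to finish before Build starts — holds.
Deploy and Migrate are paired (same slot) — holds.

Valid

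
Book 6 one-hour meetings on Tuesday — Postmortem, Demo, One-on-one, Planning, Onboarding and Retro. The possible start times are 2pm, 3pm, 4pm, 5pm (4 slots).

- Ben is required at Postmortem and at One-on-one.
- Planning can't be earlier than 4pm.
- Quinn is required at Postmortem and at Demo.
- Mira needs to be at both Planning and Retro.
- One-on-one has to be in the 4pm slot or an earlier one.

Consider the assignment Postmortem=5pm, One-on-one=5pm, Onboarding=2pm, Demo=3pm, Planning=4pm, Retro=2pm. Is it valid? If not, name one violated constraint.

Planning can't be earlier than 4pm — holds.
Ben is required at Postmortem and at One-on-one — violated.
Mira needs to be at both Planning and Retro — holds.
One-on-one has to be in the 4pm slot or an earlier one — violated.
Quinn is required at Postmortem and at Demo — holds.

Invalid. Ben is required at Postmortem and at One-on-one.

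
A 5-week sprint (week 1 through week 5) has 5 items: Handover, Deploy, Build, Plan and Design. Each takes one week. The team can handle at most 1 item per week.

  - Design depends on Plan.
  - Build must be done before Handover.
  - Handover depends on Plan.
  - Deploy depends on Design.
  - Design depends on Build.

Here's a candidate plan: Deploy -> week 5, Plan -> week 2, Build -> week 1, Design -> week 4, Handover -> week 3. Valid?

Yes

Deploy depends on Design — holds.
Design depends on Plan — holds.
Handover depends on Plan — holds.
Build must be done before Handover — holds.
Design depends on Build — holds.
The team can handle at most 1 item per week — holds.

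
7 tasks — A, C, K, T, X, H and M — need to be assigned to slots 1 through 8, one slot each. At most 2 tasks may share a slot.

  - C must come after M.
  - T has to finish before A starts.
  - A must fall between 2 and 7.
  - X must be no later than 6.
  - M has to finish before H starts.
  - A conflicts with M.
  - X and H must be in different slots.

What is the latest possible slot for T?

Downstream work caps T at 6.
T at 6 is achievable: A -> 7, C -> 2, M -> 1, T -> 6, K -> 3, H -> 2, X -> 1.

6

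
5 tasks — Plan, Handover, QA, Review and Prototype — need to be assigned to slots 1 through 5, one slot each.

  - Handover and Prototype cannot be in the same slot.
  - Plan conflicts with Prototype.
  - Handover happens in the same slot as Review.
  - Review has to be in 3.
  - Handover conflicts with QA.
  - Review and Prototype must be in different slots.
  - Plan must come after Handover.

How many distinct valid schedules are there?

Splitting on Plan: it can be 4 (12), 5 (12). Listing each branch's schedules as (Handover, QA, Review, Prototype):
Plan=4: (3,1,3,1) (3,1,3,2) (3,1,3,5) (3,2,3,1) (3,2,3,2) (3,2,3,5) (3,4,3,1) (3,4,3,2) (3,4,3,5) (3,5,3,1) (3,5,3,2) (3,5,3,5) — 12.
Plan=5: (3,1,3,1) (3,1,3,2) (3,1,3,4) (3,2,3,1) (3,2,3,2) (3,2,3,4) (3,4,3,1) (3,4,3,2) (3,4,3,4) (3,5,3,1) (3,5,3,2) (3,5,3,4) — 12.
Summing: 12 + 12 = 24.

24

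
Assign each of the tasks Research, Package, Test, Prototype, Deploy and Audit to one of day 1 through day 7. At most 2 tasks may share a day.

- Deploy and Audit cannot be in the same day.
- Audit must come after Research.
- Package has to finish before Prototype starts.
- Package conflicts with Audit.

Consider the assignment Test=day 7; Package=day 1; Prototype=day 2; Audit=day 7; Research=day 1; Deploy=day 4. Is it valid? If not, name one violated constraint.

At most 2 tasks may share a day — holds.
Deploy and Audit cannot be in the same day — holds.
Audit must come after Research — holds.
Package has to finish before Prototype starts — holds.
Package conflicts with Audit — holds.

Yes, all constraints hold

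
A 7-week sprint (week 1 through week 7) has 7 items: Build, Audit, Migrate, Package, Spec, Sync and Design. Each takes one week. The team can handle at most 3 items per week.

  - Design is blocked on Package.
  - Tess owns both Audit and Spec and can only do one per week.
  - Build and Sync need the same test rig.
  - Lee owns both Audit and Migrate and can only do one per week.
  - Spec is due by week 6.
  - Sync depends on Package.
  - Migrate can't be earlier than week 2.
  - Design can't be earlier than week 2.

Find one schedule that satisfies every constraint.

Design -> week 2, Migrate -> week 2, Spec -> week 1, Build -> week 1, Sync -> week 2, Audit -> week 3, Package -> week 1

Checking: Package(week 1) before Sync(week 2); Package(week 1) before Design(week 2); Build(week 1) != Sync(week 2); Audit(week 3) != Migrate(week 2); Audit(week 3) != Spec(week 1); Migrate=week 2 in [week 2,week 7]; Design=week 2 in [week 2,week 7]; Spec=week 1 in [week 1,week 6]; max 3 per week (cap 3).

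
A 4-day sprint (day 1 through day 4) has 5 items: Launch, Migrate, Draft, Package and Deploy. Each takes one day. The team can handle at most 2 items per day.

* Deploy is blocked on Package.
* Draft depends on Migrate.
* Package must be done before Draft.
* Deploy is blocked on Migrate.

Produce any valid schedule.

Deploy in day 2, Migrate in day 1, Package in day 1, Launch in day 3, Draft in day 2

Checking: Migrate(day 1) before Draft(day 2); Package(day 1) before Draft(day 2); Migrate(day 1) before Deploy(day 2); Package(day 1) before Deploy(day 2); max 2 per day (cap 2).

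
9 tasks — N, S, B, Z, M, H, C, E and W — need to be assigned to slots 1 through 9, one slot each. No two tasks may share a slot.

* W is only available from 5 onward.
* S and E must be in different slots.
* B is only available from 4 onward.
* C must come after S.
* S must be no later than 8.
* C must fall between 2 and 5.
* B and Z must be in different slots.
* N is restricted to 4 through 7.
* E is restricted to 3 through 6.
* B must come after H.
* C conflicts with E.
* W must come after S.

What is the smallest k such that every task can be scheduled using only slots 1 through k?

The precedence chain requires at least 2 distinct slots.
With at most 1 per slot and 9 tasks, at least 9 slots are needed.
W can't be placed before 5, so the schedule must run through at least slot 5.
9 works (last occupied slot: 9): for example M -> 9, W -> 5, S -> 1, C -> 2, N -> 4, H -> 6, E -> 3, Z -> 8, B -> 7.

9 slots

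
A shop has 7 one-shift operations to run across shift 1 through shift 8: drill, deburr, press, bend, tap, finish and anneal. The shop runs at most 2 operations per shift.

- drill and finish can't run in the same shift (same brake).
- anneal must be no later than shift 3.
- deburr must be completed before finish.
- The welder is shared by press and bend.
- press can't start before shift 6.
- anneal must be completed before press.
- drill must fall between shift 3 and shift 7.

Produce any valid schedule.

tap=shift 3; deburr=shift 1; press=shift 6; anneal=shift 1; bend=shift 2; finish=shift 2; drill=shift 3

Checking: deburr(shift 1) before finish(shift 2); anneal(shift 1) before press(shift 6); drill(shift 3) != finish(shift 2); press(shift 6) != bend(shift 2); press=shift 6 in [shift 6,shift 8]; drill=shift 3 in [shift 3,shift 7]; anneal=shift 1 in [shift 1,shift 3]; max 2 per shift (cap 2).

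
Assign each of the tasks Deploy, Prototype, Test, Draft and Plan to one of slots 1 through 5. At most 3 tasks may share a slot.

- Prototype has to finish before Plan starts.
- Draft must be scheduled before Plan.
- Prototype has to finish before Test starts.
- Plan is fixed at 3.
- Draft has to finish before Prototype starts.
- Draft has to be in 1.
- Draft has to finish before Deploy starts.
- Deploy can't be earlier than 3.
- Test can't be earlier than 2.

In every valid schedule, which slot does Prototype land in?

2

Draft is fixed at 1 and must come before Prototype, so Prototype is at least 2.
Plan is fixed at 3 and must come after Prototype, so Prototype is at most 2.
So Prototype must be 2.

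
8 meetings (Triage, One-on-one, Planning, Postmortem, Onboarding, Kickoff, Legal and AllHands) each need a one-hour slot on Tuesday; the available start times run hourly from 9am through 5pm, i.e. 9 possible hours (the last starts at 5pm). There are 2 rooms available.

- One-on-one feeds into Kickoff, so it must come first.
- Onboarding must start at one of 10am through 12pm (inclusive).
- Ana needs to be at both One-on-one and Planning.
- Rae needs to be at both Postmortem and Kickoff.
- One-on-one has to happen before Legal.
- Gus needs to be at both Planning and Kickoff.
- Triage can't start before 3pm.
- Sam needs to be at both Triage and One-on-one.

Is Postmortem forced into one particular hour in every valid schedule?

Postmortem can be 9am (e.g. Postmortem -> 9am; One-on-one -> 9am; Kickoff -> 10am; Triage -> 3pm; Planning -> 11am; AllHands -> 12pm; Onboarding -> 10am; Legal -> 11am) or 10am (e.g. Postmortem -> 10am, One-on-one -> 9am, AllHands -> 9am, Kickoff -> 11am, Triage -> 3pm, Legal -> 11am, Planning -> 12pm, Onboarding -> 10am).

No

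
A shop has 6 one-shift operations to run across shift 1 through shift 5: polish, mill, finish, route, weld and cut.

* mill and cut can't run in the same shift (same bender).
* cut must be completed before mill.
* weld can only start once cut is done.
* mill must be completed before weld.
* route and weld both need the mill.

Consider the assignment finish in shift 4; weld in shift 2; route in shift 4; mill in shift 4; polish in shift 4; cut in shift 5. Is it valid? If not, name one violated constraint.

cut must be completed before mill — violated.
route and weld both need the mill — holds.
mill must be completed before weld — violated.
weld can only start once cut is done — violated.
mill and cut can't run in the same shift (same bender) — holds.

No. weld can only start once cut is done is not satisfied.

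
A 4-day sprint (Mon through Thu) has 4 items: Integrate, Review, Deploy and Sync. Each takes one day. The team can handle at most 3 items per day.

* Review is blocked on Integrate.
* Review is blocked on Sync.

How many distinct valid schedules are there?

Splitting on Integrate: it can be Mon (24), Tue (20), Wed (12). Listing each branch's schedules as (Review, Deploy, Sync):
Integrate=Mon: (Tue,Mon,Mon) (Tue,Tue,Mon) (Tue,Wed,Mon) (Tue,Thu,Mon) (Wed,Mon,Mon) (Wed,Mon,Tue) (Wed,Tue,Mon) (Wed,Tue,Tue) (Wed,Wed,Mon) (Wed,Wed,Tue) (Wed,Thu,Mon) (Wed,Thu,Tue) (Thu,Mon,Mon) (Thu,Mon,Tue) (Thu,Mon,Wed) (Thu,Tue,Mon) (Thu,Tue,Tue) (Thu,Tue,Wed) (Thu,Wed,Mon) (Thu,Wed,Tue) (Thu,Wed,Wed) (Thu,Thu,Mon) (Thu,Thu,Tue) (Thu,Thu,Wed) — 24.
Integrate=Tue: (Wed,Mon,Mon) (Wed,Mon,Tue) (Wed,Tue,Mon) (Wed,Tue,Tue) (Wed,Wed,Mon) (Wed,Wed,Tue) (Wed,Thu,Mon) (Wed,Thu,Tue) (Thu,Mon,Mon) (Thu,Mon,Tue) (Thu,Mon,Wed) (Thu,Tue,Mon) (Thu,Tue,Tue) (Thu,Tue,Wed) (Thu,Wed,Mon) (Thu,Wed,Tue) (Thu,Wed,Wed) (Thu,Thu,Mon) (Thu,Thu,Tue) (Thu,Thu,Wed) — 20.
Integrate=Wed: (Thu,Mon,Mon) (Thu,Mon,Tue) (Thu,Mon,Wed) (Thu,Tue,Mon) (Thu,Tue,Tue) (Thu,Tue,Wed) (Thu,Wed,Mon) (Thu,Wed,Tue) (Thu,Wed,Wed) (Thu,Thu,Mon) (Thu,Thu,Tue) (Thu,Thu,Wed) — 12.
Summing: 24 + 20 + 12 = 56.

56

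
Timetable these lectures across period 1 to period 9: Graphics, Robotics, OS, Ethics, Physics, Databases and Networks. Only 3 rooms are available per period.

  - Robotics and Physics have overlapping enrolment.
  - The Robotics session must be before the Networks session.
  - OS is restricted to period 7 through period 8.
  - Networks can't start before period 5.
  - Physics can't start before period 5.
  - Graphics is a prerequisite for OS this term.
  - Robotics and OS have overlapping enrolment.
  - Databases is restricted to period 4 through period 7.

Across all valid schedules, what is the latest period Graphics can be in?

period 7

Downstream work caps Graphics at period 7.
Graphics at period 7 is achievable: OS in period 8, Robotics in period 1, Networks in period 5, Databases in period 4, Graphics in period 7, Physics in period 5, Ethics in period 1.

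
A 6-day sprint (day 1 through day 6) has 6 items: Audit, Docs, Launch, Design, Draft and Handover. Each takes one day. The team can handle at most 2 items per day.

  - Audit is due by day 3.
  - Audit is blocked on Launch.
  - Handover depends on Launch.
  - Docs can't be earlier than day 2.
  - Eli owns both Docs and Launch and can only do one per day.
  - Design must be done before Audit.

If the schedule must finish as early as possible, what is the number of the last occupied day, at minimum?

day 3

The precedence chain requires at least 2 distinct days.
With at most 2 per day and 6 work items, at least 3 days are needed.
3 works (last occupied day: day 3): for example Launch=day 1; Docs=day 2; Audit=day 2; Design=day 1; Handover=day 3; Draft=day 3.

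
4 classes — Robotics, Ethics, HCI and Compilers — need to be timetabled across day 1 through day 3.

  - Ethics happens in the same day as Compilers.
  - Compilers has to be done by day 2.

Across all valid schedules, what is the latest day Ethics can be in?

day 2

Ethics must be in the same day as Compilers, which can't be after day 2, so Ethics is at most day 2.
Ethics at day 2 is achievable: Ethics in day 2; Compilers in day 2; Robotics in day 1; HCI in day 1.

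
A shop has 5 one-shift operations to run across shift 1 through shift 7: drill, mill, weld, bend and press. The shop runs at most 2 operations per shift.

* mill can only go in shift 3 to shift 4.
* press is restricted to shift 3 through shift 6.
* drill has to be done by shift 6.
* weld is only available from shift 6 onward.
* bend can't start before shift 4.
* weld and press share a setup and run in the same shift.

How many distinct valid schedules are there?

Splitting on drill: it can be shift 1 (6), shift 2 (6), shift 3 (6), shift 4 (5), shift 5 (6). Listing each branch's schedules as (mill, weld, bend, press) by shift number:
drill=shift 1: (3,6,4,6) (3,6,5,6) (3,6,7,6) (4,6,4,6) (4,6,5,6) (4,6,7,6) — 6.
drill=shift 2: (3,6,4,6) (3,6,5,6) (3,6,7,6) (4,6,4,6) (4,6,5,6) (4,6,7,6) — 6.
drill=shift 3: (3,6,4,6) (3,6,5,6) (3,6,7,6) (4,6,4,6) (4,6,5,6) (4,6,7,6) — 6.
drill=shift 4: (3,6,4,6) (3,6,5,6) (3,6,7,6) (4,6,5,6) (4,6,7,6) — 5.
drill=shift 5: (3,6,4,6) (3,6,5,6) (3,6,7,6) (4,6,4,6) (4,6,5,6) (4,6,7,6) — 6.
Summing: 6 + 6 + 6 + 5 + 6 = 29.

29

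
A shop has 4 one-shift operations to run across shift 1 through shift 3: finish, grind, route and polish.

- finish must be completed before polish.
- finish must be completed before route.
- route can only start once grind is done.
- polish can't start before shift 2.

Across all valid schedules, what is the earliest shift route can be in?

Precedence pushes route to at least shift 2.
route at shift 2 is achievable: route -> shift 2, finish -> shift 1, grind -> shift 1, polish -> shift 2.

shift 2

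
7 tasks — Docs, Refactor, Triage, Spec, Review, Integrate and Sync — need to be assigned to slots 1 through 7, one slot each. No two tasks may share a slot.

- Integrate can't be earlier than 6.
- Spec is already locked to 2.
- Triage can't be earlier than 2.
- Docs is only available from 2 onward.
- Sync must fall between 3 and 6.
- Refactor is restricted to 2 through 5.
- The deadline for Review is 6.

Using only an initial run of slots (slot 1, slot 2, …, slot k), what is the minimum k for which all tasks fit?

With at most 1 per slot and 7 tasks, at least 7 slots are needed.
Integrate can't be placed before 6, so the schedule must run through at least slot 6.
7 works (last occupied slot: 7): for example Sync in 4, Integrate in 6, Docs in 5, Triage in 7, Spec in 2, Refactor in 3, Review in 1.

7 slots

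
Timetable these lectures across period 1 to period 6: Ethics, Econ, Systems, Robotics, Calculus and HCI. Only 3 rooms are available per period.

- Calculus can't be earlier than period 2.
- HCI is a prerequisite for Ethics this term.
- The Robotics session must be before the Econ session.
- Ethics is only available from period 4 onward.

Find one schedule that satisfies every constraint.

Calculus=period 2; Systems=period 1; HCI=period 1; Ethics=period 4; Econ=period 2; Robotics=period 1

Checking: Robotics(period 1) before Econ(period 2); HCI(period 1) before Ethics(period 4); Ethics=period 4 in [period 4,period 6]; Calculus=period 2 in [period 2,period 6]; max 3 per period (cap 3).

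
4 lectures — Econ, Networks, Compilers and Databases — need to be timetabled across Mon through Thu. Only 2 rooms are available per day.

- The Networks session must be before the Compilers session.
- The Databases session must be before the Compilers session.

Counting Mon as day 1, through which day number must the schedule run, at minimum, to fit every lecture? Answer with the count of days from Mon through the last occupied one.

2

The precedence chain requires at least 2 distinct days.
With at most 2 per day and 4 lectures, at least 2 days are needed.
2 works (last occupied day: Tue): for example Networks -> Mon, Databases -> Mon, Econ -> Tue, Compilers -> Tue.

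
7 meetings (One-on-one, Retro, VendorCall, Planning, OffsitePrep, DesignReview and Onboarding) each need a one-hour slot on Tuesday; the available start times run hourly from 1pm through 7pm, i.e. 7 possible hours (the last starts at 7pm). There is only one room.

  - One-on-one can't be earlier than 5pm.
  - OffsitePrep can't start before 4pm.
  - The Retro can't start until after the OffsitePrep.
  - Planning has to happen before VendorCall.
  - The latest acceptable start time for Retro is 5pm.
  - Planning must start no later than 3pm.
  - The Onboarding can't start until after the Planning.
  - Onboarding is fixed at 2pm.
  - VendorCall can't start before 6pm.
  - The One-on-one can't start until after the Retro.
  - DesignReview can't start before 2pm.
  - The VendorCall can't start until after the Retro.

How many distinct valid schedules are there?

Enumerating: Onboarding in 2pm, Planning in 1pm, Retro in 5pm, DesignReview in 3pm, OffsitePrep in 4pm, One-on-one in 7pm, VendorCall in 6pm | DesignReview=3pm, One-on-one=6pm, Planning=1pm, OffsitePrep=4pm, Onboarding=2pm, Retro=5pm, VendorCall=7pm.

2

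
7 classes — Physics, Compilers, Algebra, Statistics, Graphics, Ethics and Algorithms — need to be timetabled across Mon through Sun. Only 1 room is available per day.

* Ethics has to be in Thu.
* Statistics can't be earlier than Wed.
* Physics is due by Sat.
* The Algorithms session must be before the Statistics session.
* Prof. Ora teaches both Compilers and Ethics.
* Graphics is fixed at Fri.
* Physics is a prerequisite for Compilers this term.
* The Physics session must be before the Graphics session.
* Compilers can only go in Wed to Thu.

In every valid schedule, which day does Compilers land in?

Wed

Compilers's window is Wed–Thu.
Ethics is fixed at Thu, and Compilers can't share a day with Ethics.
So Compilers must be Wed.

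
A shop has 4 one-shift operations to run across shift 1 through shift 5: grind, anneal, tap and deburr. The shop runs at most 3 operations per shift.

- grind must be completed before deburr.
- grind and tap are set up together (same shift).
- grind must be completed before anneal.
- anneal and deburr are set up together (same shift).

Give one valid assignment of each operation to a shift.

tap -> shift 1, deburr -> shift 2, anneal -> shift 2, grind -> shift 1

Checking: grind(shift 1) before deburr(shift 2); grind(shift 1) before anneal(shift 2); grind = tap = shift 1; anneal = deburr = shift 2; max 2 per shift (cap 3).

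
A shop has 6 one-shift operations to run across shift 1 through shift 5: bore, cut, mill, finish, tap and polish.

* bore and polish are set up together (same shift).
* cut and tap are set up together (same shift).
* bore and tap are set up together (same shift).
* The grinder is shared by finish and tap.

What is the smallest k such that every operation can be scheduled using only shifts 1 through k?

Could 1 shift be enough, i.e. nothing placed later than shift 1? No: tap can't share with finish (shift 1) → nothing is left.
So 1 shift is not enough.
2 works (last occupied shift: shift 2): for example bore in shift 1; finish in shift 2; mill in shift 1; cut in shift 1; polish in shift 1; tap in shift 1.

2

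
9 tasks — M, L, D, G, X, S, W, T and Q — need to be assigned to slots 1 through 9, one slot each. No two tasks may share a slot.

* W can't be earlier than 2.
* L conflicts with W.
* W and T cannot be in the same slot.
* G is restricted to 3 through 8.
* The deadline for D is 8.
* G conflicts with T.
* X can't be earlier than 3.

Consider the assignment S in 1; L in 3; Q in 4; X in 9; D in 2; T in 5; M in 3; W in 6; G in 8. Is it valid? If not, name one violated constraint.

W and T cannot be in the same slot — holds.
No two tasks may share a slot — violated.
L conflicts with W — holds.
G is restricted to 3 through 8 — holds.
X can't be earlier than 3 — holds.
G conflicts with T — holds.
W can't be earlier than 2 — holds.
The deadline for D is 8 — holds.

No. No two tasks may share a slot is not satisfied.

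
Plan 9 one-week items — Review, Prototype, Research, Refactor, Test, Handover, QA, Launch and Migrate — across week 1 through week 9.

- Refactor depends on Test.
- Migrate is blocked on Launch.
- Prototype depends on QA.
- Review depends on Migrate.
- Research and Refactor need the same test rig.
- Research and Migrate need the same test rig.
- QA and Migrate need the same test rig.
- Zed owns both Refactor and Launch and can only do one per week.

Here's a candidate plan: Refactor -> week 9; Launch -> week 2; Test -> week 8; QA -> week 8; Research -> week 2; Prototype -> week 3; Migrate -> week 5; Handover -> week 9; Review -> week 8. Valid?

Research and Migrate need the same test rig — holds.
Refactor depends on Test — holds.
Review depends on Migrate — holds.
QA and Migrate need the same test rig — holds.
Zed owns both Refactor and Launch and can only do one per week — holds.
Prototype depends on QA — violated.
Research and Refactor need the same test rig — holds.
Migrate is blocked on Launch — holds.

No. Prototype depends on QA is not satisfied.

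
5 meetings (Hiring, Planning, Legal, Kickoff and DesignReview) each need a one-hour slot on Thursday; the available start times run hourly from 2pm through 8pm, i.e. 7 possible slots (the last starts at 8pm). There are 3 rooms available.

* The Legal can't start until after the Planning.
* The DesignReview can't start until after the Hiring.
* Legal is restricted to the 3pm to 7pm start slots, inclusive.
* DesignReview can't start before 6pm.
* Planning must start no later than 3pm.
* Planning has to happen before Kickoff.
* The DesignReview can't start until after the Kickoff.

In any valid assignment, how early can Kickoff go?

Precedence pushes Kickoff to at least 3pm; downstream work caps Kickoff at 7pm.
Kickoff at 3pm is achievable: Kickoff=3pm; Planning=2pm; Legal=3pm; DesignReview=6pm; Hiring=2pm.

3pm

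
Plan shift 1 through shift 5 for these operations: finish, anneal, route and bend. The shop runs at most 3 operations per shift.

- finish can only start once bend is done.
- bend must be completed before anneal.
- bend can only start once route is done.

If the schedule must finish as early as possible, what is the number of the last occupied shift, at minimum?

The precedence chain requires at least 3 distinct shifts.
With at most 3 per shift and 4 operations, at least 2 shifts are needed.
3 works (last occupied shift: shift 3): for example finish -> shift 3, route -> shift 1, anneal -> shift 3, bend -> shift 2.

3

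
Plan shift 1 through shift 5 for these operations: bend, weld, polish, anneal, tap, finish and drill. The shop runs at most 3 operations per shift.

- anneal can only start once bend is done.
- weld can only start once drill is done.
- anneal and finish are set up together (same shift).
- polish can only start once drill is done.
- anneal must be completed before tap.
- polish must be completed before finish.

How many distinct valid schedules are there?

Splitting on bend: it can be shift 1 (19), shift 2 (19), shift 3 (11). Listing each branch's schedules as (weld, polish, anneal, tap, finish, drill) by shift number:
bend=shift 1: (2,2,3,4,3,1) (2,2,3,5,3,1) (2,2,4,5,4,1) (2,3,4,5,4,1) (3,2,3,4,3,1) (3,2,3,5,3,1) (3,2,4,5,4,1) (3,3,4,5,4,1) (3,3,4,5,4,2) (4,2,3,4,3,1) (4,2,3,5,3,1) (4,2,4,5,4,1) (4,3,4,5,4,1) (4,3,4,5,4,2) (5,2,3,4,3,1) (5,2,3,5,3,1) (5,2,4,5,4,1) (5,3,4,5,4,1) (5,3,4,5,4,2) — 19.
bend=shift 2: (2,2,3,4,3,1) (2,2,3,5,3,1) (2,2,4,5,4,1) (2,3,4,5,4,1) (3,2,3,4,3,1) (3,2,3,5,3,1) (3,2,4,5,4,1) (3,3,4,5,4,1) (3,3,4,5,4,2) (4,2,3,4,3,1) (4,2,3,5,3,1) (4,2,4,5,4,1) (4,3,4,5,4,1) (4,3,4,5,4,2) (5,2,3,4,3,1) (5,2,3,5,3,1) (5,2,4,5,4,1) (5,3,4,5,4,1) (5,3,4,5,4,2) — 19.
bend=shift 3: (2,2,4,5,4,1) (2,3,4,5,4,1) (3,2,4,5,4,1) (3,3,4,5,4,1) (3,3,4,5,4,2) (4,2,4,5,4,1) (4,3,4,5,4,1) (4,3,4,5,4,2) (5,2,4,5,4,1) (5,3,4,5,4,1) (5,3,4,5,4,2) — 11.
Summing: 19 + 19 + 11 = 49.

49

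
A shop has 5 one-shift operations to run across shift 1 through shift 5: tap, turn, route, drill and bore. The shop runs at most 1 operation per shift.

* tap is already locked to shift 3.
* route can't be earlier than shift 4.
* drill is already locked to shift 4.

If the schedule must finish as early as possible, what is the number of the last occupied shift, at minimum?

With at most 1 per shift and 5 operations, at least 5 shifts are needed.
route can't be placed before shift 4, so the schedule must run through at least shift 4.
5 works (last occupied shift: shift 5): for example bore in shift 2; route in shift 5; turn in shift 1; tap in shift 3; drill in shift 4.

5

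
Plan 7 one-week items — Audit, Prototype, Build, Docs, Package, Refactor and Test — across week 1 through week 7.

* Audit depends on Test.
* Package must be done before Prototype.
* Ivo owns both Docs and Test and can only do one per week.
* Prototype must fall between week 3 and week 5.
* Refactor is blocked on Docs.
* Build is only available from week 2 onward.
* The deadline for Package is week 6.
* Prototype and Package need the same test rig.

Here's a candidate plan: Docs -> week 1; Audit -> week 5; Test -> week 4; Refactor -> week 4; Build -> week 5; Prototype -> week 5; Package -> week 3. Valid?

Valid

Ivo owns both Docs and Test and can only do one per week — holds.
Prototype must fall between week 3 and week 5 — holds.
The deadline for Package is week 6 — holds.
Prototype and Package need the same test rig — holds.
Audit depends on Test — holds.
Build is only available from week 2 onward — holds.
Package must be done before Prototype — holds.
Refactor is blocked on Docs — holds.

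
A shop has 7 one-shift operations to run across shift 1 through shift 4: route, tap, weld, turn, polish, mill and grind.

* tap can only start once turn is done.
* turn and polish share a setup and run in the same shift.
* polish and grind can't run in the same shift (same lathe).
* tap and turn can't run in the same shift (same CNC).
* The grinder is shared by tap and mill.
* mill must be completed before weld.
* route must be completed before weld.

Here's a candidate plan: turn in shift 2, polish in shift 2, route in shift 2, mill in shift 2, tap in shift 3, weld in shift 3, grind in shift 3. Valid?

Yes, all constraints hold

route must be completed before weld — holds.
turn and polish share a setup and run in the same shift — holds.
tap can only start once turn is done — holds.
tap and turn can't run in the same shift (same CNC) — holds.
polish and grind can't run in the same shift (same lathe) — holds.
The grinder is shared by tap and mill — holds.
mill must be completed before weld — holds.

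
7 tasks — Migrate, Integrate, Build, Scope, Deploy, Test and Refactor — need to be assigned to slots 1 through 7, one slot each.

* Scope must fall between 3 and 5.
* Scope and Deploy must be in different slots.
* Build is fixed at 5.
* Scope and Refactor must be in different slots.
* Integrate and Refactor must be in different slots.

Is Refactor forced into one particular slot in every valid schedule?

Refactor can be 1 (e.g. Integrate in 2, Build in 5, Test in 1, Scope in 3, Migrate in 1, Refactor in 1, Deploy in 1) or 2 (e.g. Scope -> 3, Test -> 1, Refactor -> 2, Integrate -> 1, Deploy -> 1, Build -> 5, Migrate -> 1).

No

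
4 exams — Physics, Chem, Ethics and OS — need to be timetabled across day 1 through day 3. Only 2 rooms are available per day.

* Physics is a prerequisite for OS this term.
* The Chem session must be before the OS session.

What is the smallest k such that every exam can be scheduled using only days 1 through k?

2

The precedence chain requires at least 2 distinct days.
With at most 2 per day and 4 exams, at least 2 days are needed.
2 works (last occupied day: day 2): for example Chem -> day 1; Ethics -> day 2; Physics -> day 1; OS -> day 2.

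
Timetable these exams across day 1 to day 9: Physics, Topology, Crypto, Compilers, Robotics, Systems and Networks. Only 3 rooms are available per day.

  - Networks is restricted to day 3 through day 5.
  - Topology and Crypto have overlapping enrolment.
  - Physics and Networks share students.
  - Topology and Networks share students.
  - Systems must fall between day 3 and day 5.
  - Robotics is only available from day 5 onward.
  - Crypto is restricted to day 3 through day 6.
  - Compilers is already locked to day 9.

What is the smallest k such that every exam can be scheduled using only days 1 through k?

9 days

With at most 3 per day and 7 exams, at least 3 days are needed.
Compilers can't be placed before day 9, so the schedule must run through at least day 9.
9 works (last occupied day: day 9): for example Crypto in day 3, Topology in day 1, Physics in day 1, Compilers in day 9, Networks in day 3, Systems in day 3, Robotics in day 5.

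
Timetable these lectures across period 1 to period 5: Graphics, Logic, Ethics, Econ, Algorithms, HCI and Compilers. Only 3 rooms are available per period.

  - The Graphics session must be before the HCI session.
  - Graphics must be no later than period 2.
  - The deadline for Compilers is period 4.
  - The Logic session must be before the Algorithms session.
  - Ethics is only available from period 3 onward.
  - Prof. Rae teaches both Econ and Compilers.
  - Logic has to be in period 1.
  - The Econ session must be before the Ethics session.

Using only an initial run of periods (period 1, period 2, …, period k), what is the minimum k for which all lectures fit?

The precedence chain requires at least 2 distinct periods.
With at most 3 per period and 7 lectures, at least 3 periods are needed.
Ethics can't be placed before period 3, so the schedule must run through at least period 3.
3 works (last occupied period: period 3): for example Econ in period 1, Compilers in period 2, Algorithms in period 2, Ethics in period 3, HCI in period 2, Graphics in period 1, Logic in period 1.

3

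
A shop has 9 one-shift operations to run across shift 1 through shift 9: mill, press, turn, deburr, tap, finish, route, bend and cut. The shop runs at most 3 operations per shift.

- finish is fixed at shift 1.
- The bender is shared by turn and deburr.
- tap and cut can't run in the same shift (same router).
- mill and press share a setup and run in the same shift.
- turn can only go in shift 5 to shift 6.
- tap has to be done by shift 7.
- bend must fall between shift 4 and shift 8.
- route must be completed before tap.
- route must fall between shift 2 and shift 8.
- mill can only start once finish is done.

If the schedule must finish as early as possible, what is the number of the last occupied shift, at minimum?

shift 5

The precedence chain requires at least 2 distinct shifts.
With at most 3 per shift and 9 operations, at least 3 shifts are needed.
turn can't be placed before shift 5, so the schedule must run through at least shift 5.
5 works (last occupied shift: shift 5): for example turn in shift 5, finish in shift 1, cut in shift 1, mill in shift 2, bend in shift 4, deburr in shift 1, press in shift 2, route in shift 2, tap in shift 3.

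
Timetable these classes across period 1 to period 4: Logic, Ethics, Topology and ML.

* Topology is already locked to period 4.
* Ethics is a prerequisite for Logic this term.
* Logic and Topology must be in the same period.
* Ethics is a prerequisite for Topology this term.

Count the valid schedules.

12

Splitting on Ethics: it can be period 1 (4), period 2 (4), period 3 (4). Listing each branch's schedules as (Logic, Topology, ML) by period number:
Ethics=period 1: (4,4,1) (4,4,2) (4,4,3) (4,4,4) — 4.
Ethics=period 2: (4,4,1) (4,4,2) (4,4,3) (4,4,4) — 4.
Ethics=period 3: (4,4,1) (4,4,2) (4,4,3) (4,4,4) — 4.
Summing: 4 + 4 + 4 = 12.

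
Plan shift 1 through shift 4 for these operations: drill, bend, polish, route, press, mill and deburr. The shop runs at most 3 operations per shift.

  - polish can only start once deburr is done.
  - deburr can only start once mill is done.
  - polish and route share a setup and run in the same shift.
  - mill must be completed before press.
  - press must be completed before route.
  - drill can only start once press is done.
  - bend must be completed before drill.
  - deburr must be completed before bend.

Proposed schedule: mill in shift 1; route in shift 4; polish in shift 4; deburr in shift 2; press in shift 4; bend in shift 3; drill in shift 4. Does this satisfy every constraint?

polish can only start once deburr is done — holds.
polish and route share a setup and run in the same shift — holds.
The shop runs at most 3 operations per shift — violated.
deburr must be completed before bend — holds.
drill can only start once press is done — violated.
bend must be completed before drill — holds.
mill must be completed before press — holds.
deburr can only start once mill is done — holds.
press must be completed before route — violated.

Invalid. The shop runs at most 3 operations per shift.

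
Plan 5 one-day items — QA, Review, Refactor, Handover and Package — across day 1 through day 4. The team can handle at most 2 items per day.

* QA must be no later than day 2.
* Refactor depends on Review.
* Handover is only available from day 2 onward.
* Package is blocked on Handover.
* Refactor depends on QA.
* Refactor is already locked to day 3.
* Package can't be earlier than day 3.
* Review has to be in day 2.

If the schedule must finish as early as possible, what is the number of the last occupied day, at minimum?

day 3

The precedence chain requires at least 2 distinct days.
With at most 2 per day and 5 work items, at least 3 days are needed.
Refactor can't be placed before day 3, so the schedule must run through at least day 3.
3 works (last occupied day: day 3): for example Refactor in day 3, QA in day 1, Handover in day 2, Review in day 2, Package in day 3.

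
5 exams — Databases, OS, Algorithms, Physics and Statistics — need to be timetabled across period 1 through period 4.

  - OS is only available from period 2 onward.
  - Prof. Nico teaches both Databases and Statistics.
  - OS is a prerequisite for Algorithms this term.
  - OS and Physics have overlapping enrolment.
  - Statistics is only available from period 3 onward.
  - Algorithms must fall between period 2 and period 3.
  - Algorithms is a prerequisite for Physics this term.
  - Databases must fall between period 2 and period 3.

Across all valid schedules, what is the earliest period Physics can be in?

period 4

Precedence pushes Physics to at least period 4.
Physics at period 4 is achievable: Databases -> period 2; Physics -> period 4; Algorithms -> period 3; OS -> period 2; Statistics -> period 3.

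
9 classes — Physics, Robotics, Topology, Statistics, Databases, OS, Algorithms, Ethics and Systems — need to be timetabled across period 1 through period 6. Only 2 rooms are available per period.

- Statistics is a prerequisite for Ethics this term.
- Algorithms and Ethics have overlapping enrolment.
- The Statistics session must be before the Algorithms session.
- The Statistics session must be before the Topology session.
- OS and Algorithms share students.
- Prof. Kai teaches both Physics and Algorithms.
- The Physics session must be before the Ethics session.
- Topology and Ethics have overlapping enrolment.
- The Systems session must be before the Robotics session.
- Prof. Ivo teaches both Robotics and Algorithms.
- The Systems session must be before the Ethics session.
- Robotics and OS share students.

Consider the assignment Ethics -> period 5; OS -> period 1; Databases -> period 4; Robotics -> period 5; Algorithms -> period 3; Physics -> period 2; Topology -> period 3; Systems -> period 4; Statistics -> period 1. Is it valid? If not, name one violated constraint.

Statistics is a prerequisite for Ethics this term — holds.
Prof. Ivo teaches both Robotics and Algorithms — holds.
Algorithms and Ethics have overlapping enrolment — holds.
Prof. Kai teaches both Physics and Algorithms — holds.
The Systems session must be before the Ethics session — holds.
The Statistics session must be before the Topology session — holds.
Only 2 rooms are available per period — holds.
Robotics and OS share students — holds.
OS and Algorithms share students — holds.
Topology and Ethics have overlapping enrolment — holds.
The Statistics session must be before the Algorithms session — holds.
The Systems session must be before the Robotics session — holds.
The Physics session must be before the Ethics session — holds.

Yes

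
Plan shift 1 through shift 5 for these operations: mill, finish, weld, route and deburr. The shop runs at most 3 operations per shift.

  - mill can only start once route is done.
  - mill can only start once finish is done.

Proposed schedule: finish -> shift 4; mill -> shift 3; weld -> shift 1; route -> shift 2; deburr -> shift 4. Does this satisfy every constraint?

No. mill can only start once finish is done is not satisfied.

mill can only start once finish is done — violated.
mill can only start once route is done — holds.
The shop runs at most 3 operations per shift — holds.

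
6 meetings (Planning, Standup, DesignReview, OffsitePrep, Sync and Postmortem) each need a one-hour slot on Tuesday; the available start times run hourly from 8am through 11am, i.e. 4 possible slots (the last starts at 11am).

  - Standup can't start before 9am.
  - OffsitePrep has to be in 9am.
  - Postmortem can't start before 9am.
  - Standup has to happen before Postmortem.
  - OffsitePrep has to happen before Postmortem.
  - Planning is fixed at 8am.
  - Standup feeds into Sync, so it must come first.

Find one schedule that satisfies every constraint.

Postmortem=10am, OffsitePrep=9am, Sync=10am, Planning=8am, Standup=9am, DesignReview=8am

Checking: OffsitePrep(9am) before Postmortem(10am); Standup(9am) before Postmortem(10am); Standup(9am) before Sync(10am); Planning=8am in [8am,8am]; Standup=9am in [9am,11am]; OffsitePrep=9am in [9am,9am]; Postmortem=10am in [9am,11am].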